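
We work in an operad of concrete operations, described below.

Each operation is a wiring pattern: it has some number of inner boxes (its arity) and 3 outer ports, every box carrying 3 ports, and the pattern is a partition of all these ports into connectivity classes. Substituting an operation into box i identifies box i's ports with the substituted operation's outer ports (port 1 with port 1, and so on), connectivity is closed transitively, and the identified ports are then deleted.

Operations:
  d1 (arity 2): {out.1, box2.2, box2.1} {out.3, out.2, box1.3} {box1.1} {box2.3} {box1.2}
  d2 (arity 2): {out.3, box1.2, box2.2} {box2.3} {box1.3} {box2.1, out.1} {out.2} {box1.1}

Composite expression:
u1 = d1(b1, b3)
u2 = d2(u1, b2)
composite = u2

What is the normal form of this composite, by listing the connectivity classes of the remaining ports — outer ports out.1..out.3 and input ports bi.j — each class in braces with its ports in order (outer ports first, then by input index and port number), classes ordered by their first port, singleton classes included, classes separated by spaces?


{out.1, b2.1} {out.2} {out.3, b1.3, b2.2} {b1.1} {b1.2} {b2.3} {b3.1, b3.2} {b3.3}

Connectivity passes through glued d2-boundaries; trace each wire chain.
composing d1 on (b1, b3), with out.j its own outer ports: {out.1, b3.1, b3.2} {out.2, out.3, b1.3} {b1.1} {b1.2} {b3.3}
composing d2 on (b1, b3, b2), with out.j its own outer ports: {out.1, b2.1} {out.2} {out.3, b1.3, b2.2} {b1.1} {b1.2} {b2.3} {b3.1, b3.2} {b3.3}


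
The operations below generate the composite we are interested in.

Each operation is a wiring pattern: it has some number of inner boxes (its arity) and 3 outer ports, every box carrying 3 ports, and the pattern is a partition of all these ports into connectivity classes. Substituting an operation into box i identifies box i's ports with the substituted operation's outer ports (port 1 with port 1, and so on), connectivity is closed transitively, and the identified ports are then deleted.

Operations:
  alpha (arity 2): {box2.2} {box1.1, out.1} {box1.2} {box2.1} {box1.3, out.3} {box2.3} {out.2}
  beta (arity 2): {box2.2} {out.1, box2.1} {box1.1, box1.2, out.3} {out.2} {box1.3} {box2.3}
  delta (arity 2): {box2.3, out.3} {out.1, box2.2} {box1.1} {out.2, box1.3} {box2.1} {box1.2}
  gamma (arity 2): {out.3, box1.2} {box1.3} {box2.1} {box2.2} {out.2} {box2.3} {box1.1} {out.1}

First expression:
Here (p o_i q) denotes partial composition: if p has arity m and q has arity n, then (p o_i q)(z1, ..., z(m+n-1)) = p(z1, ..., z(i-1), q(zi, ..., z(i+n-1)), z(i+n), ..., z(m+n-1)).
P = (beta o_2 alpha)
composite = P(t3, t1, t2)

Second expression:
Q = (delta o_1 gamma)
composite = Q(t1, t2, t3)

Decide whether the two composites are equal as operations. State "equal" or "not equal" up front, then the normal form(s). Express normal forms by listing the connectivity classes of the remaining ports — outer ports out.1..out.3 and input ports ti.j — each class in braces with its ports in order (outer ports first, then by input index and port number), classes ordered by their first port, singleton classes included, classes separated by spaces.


not equal — first {out.1, t1.1} {out.2} {out.3, t3.1, t3.2} {t1.2} {t1.3} {t2.1} {t2.2} {t2.3} {t3.3}, second {out.1, t3.2} {out.2, t1.2} {out.3, t3.3} {t1.1} {t1.3} {t2.1} {t2.2} {t2.3} {t3.1}

Normal form of the first expression: {out.1, t1.1} {out.2} {out.3, t3.1, t3.2} {t1.2} {t1.3} {t2.1} {t2.2} {t2.3} {t3.3}
Normal form of the second expression: {out.1, t3.2} {out.2, t1.2} {out.3, t3.3} {t1.1} {t1.3} {t2.1} {t2.2} {t2.3} {t3.1}
Different reductions; not equal.


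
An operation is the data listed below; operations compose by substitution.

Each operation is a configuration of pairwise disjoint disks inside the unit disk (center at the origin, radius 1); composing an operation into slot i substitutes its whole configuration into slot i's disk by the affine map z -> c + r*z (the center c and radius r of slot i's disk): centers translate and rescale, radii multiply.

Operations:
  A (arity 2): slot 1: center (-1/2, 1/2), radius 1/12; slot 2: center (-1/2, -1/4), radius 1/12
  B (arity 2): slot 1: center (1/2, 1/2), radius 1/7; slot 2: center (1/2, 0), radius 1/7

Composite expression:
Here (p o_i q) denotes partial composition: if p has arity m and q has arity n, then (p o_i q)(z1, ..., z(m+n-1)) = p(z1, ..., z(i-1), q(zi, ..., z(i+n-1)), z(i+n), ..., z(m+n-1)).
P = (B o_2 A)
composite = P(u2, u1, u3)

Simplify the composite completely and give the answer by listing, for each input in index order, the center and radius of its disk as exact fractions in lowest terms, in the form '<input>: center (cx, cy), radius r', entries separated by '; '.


u1: center (3/7, 1/14), radius 1/84; u2: center (1/2, 1/2), radius 1/7; u3: center (3/7, -1/28), radius 1/84


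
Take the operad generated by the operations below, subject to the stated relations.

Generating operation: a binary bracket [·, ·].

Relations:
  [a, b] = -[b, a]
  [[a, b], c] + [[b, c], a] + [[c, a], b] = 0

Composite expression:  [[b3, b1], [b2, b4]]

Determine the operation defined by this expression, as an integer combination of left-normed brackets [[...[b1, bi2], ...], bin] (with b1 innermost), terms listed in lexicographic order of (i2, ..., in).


Expand each bracket as ab - ba; the b1-initial words give the coefficients.
Composite bracket: [[b3, b1], [b2, b4]]
Expanding via [a, b] = ab - ba: 8 signed words (2^3 = 8).
Keep just the words that open with b1:
  sign of b1b3b2b4 is -1, so it contributes -[[[b1, b3], b2], b4]
  sign of b1b3b4b2 is +1, so it contributes +[[[b1, b3], b4], b2]

-[[[b1, b3], b2], b4] + [[[b1, b3], b4], b2]


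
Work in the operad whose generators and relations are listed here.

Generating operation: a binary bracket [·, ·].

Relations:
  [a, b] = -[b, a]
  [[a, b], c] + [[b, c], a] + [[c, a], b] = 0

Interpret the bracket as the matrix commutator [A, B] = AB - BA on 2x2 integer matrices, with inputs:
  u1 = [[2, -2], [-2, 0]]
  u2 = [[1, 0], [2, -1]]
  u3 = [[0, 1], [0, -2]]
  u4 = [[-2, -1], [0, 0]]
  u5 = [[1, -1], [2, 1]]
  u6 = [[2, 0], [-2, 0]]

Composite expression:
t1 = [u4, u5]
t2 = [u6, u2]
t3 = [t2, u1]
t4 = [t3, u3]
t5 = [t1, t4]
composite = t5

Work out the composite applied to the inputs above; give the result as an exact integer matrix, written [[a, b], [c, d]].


[u4, u5] = [[-2, 2], [4, 2]]
[u6, u2] = [[0, 0], [-8, 0]]
[[u6, u2], u1] = [[-16, 0], [-16, 16]]
[[[u6, u2], u1], u3] = [[16, -32], [-32, -16]]
[[u4, u5], [[[u6, u2], u1], u3]] = [[64, 64], [0, -64]]

[[64, 64], [0, -64]]


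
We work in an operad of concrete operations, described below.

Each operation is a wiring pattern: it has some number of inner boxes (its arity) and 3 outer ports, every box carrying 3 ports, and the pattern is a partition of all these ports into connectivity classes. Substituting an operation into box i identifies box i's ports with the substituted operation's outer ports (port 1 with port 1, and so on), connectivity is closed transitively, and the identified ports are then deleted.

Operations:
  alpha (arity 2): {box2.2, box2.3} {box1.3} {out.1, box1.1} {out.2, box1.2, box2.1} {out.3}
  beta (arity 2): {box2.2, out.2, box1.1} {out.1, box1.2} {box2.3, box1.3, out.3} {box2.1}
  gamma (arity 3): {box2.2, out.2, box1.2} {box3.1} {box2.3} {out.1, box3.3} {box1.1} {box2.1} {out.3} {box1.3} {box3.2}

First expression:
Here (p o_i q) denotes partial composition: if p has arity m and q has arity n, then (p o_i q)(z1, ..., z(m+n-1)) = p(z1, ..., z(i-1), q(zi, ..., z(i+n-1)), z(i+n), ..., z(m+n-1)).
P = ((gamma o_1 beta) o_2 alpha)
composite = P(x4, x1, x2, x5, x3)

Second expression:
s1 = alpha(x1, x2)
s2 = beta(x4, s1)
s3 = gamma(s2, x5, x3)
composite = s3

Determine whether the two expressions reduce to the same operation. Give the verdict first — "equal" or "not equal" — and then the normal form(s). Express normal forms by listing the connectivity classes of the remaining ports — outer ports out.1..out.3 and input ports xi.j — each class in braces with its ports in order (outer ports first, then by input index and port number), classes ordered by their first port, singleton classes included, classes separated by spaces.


equal: each reduces to {out.1, x3.3} {out.2, x1.2, x2.1, x4.1, x5.2} {out.3} {x1.1} {x1.3} {x2.2, x2.3} {x3.1} {x3.2} {x4.2} {x4.3} {x5.1} {x5.3}


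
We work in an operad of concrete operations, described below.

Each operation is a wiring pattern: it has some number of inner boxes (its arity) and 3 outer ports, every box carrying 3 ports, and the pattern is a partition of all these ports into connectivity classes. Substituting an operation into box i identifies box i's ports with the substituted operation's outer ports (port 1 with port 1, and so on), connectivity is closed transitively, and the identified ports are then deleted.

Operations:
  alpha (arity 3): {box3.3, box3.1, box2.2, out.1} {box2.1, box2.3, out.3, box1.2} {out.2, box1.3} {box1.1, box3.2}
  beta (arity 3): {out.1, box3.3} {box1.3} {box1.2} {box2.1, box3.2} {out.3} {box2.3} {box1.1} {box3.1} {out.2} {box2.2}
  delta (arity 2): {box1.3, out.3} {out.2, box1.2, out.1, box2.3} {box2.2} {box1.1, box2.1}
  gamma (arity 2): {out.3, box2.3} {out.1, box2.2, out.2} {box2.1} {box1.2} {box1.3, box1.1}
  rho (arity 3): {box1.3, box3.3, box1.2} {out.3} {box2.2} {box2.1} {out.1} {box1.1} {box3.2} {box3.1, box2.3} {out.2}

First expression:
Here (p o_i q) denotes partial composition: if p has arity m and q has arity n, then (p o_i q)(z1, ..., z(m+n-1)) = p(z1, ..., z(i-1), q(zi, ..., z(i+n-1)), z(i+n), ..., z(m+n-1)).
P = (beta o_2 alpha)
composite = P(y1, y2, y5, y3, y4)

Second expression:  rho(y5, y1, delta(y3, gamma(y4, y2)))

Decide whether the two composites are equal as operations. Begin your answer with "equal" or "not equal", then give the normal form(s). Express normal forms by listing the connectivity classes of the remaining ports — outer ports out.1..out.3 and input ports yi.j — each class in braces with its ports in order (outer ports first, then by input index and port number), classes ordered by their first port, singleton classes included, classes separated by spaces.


not equal; first: {out.1, y4.3} {out.2} {out.3} {y1.1} {y1.2} {y1.3} {y2.1, y3.2} {y2.2, y5.1, y5.3} {y2.3} {y3.1, y3.3, y4.2, y5.2} {y4.1}; second: {out.1} {out.2} {out.3} {y1.1} {y1.2} {y1.3, y2.3, y3.2} {y2.1} {y2.2, y3.1} {y3.3, y5.2, y5.3} {y4.1, y4.3} {y4.2} {y5.1}

The first expression reduces to {out.1, y4.3} {out.2} {out.3} {y1.1} {y1.2} {y1.3} {y2.1, y3.2} {y2.2, y5.1, y5.3} {y2.3} {y3.1, y3.3, y4.2, y5.2} {y4.1}
The second expression reduces to {out.1} {out.2} {out.3} {y1.1} {y1.2} {y1.3, y2.3, y3.2} {y2.1} {y2.2, y3.1} {y3.3, y5.2, y5.3} {y4.1, y4.3} {y4.2} {y5.1}
The normal forms differ: not equal.


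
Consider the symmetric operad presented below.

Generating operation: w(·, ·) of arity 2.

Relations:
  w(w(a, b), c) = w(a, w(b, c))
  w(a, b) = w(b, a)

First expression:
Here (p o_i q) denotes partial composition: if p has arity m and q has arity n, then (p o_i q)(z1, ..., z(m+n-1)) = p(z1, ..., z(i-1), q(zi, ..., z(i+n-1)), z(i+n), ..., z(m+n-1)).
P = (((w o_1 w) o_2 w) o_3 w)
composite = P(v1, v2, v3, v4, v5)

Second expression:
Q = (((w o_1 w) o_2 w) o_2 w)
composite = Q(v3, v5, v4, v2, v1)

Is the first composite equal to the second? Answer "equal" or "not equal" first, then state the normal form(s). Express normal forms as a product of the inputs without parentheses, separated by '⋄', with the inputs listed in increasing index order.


equal: each reduces to v1 ⋄ v2 ⋄ v3 ⋄ v4 ⋄ v5

Reducing the first expression gives v1 ⋄ v2 ⋄ v3 ⋄ v4 ⋄ v5
Reducing the second expression gives v1 ⋄ v2 ⋄ v3 ⋄ v4 ⋄ v5
The normal forms match — equal.


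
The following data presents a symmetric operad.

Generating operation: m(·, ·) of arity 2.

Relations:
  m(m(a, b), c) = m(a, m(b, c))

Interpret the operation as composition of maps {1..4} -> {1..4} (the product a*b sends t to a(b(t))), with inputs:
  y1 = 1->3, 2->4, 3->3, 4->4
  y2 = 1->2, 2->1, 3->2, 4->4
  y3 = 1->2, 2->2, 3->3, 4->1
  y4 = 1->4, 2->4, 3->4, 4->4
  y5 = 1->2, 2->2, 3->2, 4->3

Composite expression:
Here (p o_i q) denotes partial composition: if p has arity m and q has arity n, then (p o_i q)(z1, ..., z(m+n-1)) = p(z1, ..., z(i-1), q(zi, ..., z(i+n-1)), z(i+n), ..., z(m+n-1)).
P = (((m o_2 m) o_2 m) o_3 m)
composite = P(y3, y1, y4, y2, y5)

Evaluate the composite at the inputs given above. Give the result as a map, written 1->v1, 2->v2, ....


1->1, 2->1, 3->1, 4->1


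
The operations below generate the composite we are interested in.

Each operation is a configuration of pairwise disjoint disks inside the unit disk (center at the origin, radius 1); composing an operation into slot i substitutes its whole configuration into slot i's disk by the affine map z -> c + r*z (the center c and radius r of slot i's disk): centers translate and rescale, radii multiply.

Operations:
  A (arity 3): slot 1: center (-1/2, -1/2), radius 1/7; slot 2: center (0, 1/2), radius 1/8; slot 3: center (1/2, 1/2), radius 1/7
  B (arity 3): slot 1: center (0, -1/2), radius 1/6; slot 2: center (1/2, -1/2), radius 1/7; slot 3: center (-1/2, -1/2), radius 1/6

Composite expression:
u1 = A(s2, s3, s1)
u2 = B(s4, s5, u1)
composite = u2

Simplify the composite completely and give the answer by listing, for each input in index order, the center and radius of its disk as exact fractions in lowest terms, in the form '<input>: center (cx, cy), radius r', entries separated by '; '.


s1: center (-5/12, -5/12), radius 1/42; s2: center (-7/12, -7/12), radius 1/42; s3: center (-1/2, -5/12), radius 1/48; s4: center (0, -1/2), radius 1/6; s5: center (1/2, -1/2), radius 1/7


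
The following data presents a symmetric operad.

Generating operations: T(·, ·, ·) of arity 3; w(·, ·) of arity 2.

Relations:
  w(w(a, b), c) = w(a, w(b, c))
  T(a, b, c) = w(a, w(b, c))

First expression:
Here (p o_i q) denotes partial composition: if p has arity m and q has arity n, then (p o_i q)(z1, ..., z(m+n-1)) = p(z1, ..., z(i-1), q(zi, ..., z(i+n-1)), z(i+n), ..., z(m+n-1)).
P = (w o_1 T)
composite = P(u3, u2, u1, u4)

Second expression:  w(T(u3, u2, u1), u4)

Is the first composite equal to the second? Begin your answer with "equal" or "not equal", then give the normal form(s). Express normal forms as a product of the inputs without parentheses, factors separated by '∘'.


The first expression, normalized: u3 ∘ u2 ∘ u1 ∘ u4
The second expression, normalized: u3 ∘ u2 ∘ u1 ∘ u4
The normal forms match — equal.

equal; both compose to u3 ∘ u2 ∘ u1 ∘ u4


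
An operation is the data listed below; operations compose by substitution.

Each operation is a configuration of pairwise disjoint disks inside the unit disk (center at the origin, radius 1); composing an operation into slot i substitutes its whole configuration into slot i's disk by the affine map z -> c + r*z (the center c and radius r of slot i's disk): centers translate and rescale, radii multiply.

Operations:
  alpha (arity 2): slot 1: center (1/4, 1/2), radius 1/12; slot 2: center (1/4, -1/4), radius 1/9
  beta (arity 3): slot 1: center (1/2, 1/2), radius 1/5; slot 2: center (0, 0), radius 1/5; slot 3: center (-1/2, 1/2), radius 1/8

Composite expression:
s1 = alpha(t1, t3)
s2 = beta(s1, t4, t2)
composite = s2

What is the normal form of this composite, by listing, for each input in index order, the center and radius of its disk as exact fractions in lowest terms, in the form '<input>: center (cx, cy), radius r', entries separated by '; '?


Each t-disk chains the slot maps above it in beta; radii multiply.
t1: after 2 affine steps, its disk has center (11/20, 3/5), radius 1/60
t3: after 2 affine steps, its disk has center (11/20, 9/20), radius 1/45
t4: after 1 affine step, its disk has center (0, 0), radius 1/5
t2: after 1 affine step, its disk has center (-1/2, 1/2), radius 1/8

t1: center (11/20, 3/5), radius 1/60; t2: center (-1/2, 1/2), radius 1/8; t3: center (11/20, 9/20), radius 1/45; t4: center (0, 0), radius 1/5


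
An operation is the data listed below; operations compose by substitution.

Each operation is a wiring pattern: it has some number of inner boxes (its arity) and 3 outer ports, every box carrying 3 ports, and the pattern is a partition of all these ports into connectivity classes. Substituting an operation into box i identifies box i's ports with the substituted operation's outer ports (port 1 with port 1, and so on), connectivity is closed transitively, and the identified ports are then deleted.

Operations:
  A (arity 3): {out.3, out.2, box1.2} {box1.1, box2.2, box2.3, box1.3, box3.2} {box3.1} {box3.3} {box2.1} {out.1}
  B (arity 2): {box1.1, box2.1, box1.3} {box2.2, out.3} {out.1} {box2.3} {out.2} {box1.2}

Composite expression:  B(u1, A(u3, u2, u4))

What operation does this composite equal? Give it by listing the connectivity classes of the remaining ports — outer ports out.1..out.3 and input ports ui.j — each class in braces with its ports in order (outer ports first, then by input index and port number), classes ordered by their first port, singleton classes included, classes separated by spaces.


{out.1} {out.2} {out.3, u3.2} {u1.1, u1.3} {u1.2} {u2.1} {u2.2, u2.3, u3.1, u3.3, u4.2} {u4.1} {u4.3}

Substituting into B glues patterns; closure does the rest.
through A, on inputs (u3, u2, u4): {out.1} {out.2, out.3, u3.2} {u2.1} {u2.2, u2.3, u3.1, u3.3, u4.2} {u4.1} {u4.3} (out.j = stage outer ports)
through B, on inputs (u1, u3, u2, u4): {out.1} {out.2} {out.3, u3.2} {u1.1, u1.3} {u1.2} {u2.1} {u2.2, u2.3, u3.1, u3.3, u4.2} {u4.1} {u4.3} (out.j = stage outer ports)


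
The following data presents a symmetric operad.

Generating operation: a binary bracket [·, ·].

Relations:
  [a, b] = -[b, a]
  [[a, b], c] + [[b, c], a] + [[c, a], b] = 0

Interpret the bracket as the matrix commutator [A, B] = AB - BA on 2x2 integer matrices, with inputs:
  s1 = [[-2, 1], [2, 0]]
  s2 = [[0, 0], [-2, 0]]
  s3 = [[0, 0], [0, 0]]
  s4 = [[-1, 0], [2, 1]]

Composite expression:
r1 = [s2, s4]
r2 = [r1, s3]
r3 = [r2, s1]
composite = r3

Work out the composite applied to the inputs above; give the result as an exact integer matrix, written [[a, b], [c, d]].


[s2, s4] = [[0, 0], [4, 0]]
[[s2, s4], s3] = [[0, 0], [0, 0]]
[[[s2, s4], s3], s1] = [[0, 0], [0, 0]]

[[0, 0], [0, 0]]


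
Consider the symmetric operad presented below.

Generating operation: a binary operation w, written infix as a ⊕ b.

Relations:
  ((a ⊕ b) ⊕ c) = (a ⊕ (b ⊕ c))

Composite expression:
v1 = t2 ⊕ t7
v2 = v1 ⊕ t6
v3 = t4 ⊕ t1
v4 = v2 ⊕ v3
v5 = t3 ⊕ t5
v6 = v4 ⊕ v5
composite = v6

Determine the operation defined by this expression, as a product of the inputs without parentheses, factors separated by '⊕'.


Under associativity of w, the answer is the t's in reading order.
(t2 ⊕ t7) unparenthesizes to t2 ⊕ t7
((t2 ⊕ t7) ⊕ t6) unparenthesizes to t2 ⊕ t7 ⊕ t6
(t4 ⊕ t1) unparenthesizes to t4 ⊕ t1
(((t2 ⊕ t7) ⊕ t6) ⊕ (t4 ⊕ t1)) unparenthesizes to t2 ⊕ t7 ⊕ t6 ⊕ t4 ⊕ t1
(t3 ⊕ t5) unparenthesizes to t3 ⊕ t5
((((t2 ⊕ t7) ⊕ t6) ⊕ (t4 ⊕ t1)) ⊕ (t3 ⊕ t5)) unparenthesizes to t2 ⊕ t7 ⊕ t6 ⊕ t4 ⊕ t1 ⊕ t3 ⊕ t5

t2 ⊕ t7 ⊕ t6 ⊕ t4 ⊕ t1 ⊕ t3 ⊕ t5


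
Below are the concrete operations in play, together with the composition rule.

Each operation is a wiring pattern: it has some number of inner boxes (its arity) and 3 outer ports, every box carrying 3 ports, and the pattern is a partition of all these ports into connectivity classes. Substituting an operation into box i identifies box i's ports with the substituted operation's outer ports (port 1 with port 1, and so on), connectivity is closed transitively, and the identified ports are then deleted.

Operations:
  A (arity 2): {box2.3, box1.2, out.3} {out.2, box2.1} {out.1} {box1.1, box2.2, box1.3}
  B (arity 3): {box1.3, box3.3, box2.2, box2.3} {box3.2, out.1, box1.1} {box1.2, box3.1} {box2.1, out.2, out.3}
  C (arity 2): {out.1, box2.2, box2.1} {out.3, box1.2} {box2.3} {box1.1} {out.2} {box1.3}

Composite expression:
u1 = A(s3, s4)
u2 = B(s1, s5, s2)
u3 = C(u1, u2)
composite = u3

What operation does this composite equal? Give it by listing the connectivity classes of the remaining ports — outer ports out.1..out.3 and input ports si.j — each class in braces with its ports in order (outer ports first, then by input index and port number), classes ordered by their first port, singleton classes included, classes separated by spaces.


{out.1, s1.1, s2.2, s5.1} {out.2} {out.3, s4.1} {s1.2, s2.1} {s1.3, s2.3, s5.2, s5.3} {s3.1, s3.3, s4.2} {s3.2, s4.3}

Treat the ports identified at C as solder joints: merge, then drop.
through A, on inputs (s3, s4): {out.1} {out.2, s4.1} {out.3, s3.2, s4.3} {s3.1, s3.3, s4.2} (out.j = stage outer ports)
through B, on inputs (s1, s5, s2): {out.1, s1.1, s2.2} {out.2, out.3, s5.1} {s1.2, s2.1} {s1.3, s2.3, s5.2, s5.3} (out.j = stage outer ports)
through C, on inputs (s3, s4, s1, s5, s2): {out.1, s1.1, s2.2, s5.1} {out.2} {out.3, s4.1} {s1.2, s2.1} {s1.3, s2.3, s5.2, s5.3} {s3.1, s3.3, s4.2} {s3.2, s4.3} (out.j = stage outer ports)


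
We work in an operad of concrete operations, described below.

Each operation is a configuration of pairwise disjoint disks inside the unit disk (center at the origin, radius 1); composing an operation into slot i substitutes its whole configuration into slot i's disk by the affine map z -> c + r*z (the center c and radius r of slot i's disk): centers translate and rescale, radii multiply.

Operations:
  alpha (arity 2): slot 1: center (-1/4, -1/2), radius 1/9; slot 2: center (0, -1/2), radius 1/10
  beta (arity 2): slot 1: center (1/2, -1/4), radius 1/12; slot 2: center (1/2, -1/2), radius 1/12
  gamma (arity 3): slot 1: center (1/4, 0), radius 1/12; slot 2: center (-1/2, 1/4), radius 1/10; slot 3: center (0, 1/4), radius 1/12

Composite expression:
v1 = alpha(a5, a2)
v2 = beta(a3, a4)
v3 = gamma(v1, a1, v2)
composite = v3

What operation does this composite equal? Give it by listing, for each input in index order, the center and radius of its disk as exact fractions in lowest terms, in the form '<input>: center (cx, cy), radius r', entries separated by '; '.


Only the slot chain above each a matters under gamma; compose those maps.
for a5, the 2-step affine chain lands on center (11/48, -1/24), radius 1/108
for a2, the 2-step affine chain lands on center (1/4, -1/24), radius 1/120
for a1, the 1-step affine chain lands on center (-1/2, 1/4), radius 1/10
for a3, the 2-step affine chain lands on center (1/24, 11/48), radius 1/144
for a4, the 2-step affine chain lands on center (1/24, 5/24), radius 1/144

a1: center (-1/2, 1/4), radius 1/10; a2: center (1/4, -1/24), radius 1/120; a3: center (1/24, 11/48), radius 1/144; a4: center (1/24, 5/24), radius 1/144; a5: center (11/48, -1/24), radius 1/108


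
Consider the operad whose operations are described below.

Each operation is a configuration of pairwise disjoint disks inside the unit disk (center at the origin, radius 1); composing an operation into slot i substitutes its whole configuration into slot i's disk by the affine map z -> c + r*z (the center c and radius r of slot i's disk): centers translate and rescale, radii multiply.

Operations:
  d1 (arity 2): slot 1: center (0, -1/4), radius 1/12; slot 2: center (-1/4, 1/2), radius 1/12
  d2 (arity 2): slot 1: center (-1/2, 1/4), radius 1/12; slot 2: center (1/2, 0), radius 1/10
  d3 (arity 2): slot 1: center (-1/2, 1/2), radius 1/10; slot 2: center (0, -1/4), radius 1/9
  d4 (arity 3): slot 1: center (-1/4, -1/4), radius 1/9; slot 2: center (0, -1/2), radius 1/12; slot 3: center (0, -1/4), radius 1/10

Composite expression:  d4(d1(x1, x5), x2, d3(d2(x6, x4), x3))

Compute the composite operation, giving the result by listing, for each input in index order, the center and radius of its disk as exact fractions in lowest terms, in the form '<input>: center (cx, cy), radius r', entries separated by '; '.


Each x-disk chains the slot maps above it in d4; radii multiply.
x1: after 2 affine steps, its disk has center (-1/4, -5/18), radius 1/108
x5: after 2 affine steps, its disk has center (-5/18, -7/36), radius 1/108
x2: after 1 affine step, its disk has center (0, -1/2), radius 1/12
x6: after 3 affine steps, its disk has center (-11/200, -79/400), radius 1/1200
x4: after 3 affine steps, its disk has center (-9/200, -1/5), radius 1/1000
x3: after 2 affine steps, its disk has center (0, -11/40), radius 1/90

x1: center (-1/4, -5/18), radius 1/108; x2: center (0, -1/2), radius 1/12; x3: center (0, -11/40), radius 1/90; x4: center (-9/200, -1/5), radius 1/1000; x5: center (-5/18, -7/36), radius 1/108; x6: center (-11/200, -79/400), radius 1/1200


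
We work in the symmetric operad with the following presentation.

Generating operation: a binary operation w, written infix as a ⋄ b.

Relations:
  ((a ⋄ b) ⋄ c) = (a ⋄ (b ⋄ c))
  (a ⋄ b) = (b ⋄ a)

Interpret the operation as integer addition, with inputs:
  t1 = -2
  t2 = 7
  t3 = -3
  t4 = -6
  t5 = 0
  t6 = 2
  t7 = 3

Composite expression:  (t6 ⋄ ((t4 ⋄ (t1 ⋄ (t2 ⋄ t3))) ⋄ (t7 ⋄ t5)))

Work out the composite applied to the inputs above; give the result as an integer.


(t2 ⋄ t3) = 4
(t1 ⋄ (t2 ⋄ t3)) = 2
(t4 ⋄ (t1 ⋄ (t2 ⋄ t3))) = -4
(t7 ⋄ t5) = 3
((t4 ⋄ (t1 ⋄ (t2 ⋄ t3))) ⋄ (t7 ⋄ t5)) = -1
(t6 ⋄ ((t4 ⋄ (t1 ⋄ (t2 ⋄ t3))) ⋄ (t7 ⋄ t5))) = 1

1


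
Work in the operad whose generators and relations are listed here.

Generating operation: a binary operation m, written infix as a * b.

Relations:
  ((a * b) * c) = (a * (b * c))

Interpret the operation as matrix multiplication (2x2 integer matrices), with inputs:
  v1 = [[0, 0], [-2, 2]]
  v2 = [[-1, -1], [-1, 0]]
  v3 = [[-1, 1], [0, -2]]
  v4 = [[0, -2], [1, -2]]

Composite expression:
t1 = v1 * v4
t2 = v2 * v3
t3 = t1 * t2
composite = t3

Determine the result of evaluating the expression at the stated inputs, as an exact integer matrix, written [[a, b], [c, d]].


[[0, 0], [2, 2]]


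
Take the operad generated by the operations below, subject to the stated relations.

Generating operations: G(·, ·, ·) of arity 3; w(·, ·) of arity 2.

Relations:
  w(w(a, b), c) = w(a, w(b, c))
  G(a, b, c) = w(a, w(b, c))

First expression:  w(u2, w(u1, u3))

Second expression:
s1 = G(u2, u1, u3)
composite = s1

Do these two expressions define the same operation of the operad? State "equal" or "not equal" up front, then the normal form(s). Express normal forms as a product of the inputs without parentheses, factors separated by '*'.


equal: each reduces to u2 * u1 * u3

Normal form of the first expression: u2 * u1 * u3
Normal form of the second expression: u2 * u1 * u3
The normal forms match — equal.


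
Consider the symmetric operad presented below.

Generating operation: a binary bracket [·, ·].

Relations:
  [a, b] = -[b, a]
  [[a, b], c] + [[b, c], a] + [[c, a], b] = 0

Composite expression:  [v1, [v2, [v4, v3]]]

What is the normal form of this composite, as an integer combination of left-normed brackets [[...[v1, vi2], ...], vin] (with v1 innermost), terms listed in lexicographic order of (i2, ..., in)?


-[[[v1, v2], v3], v4] + [[[v1, v2], v4], v3] + [[[v1, v3], v4], v2] - [[[v1, v4], v3], v2]


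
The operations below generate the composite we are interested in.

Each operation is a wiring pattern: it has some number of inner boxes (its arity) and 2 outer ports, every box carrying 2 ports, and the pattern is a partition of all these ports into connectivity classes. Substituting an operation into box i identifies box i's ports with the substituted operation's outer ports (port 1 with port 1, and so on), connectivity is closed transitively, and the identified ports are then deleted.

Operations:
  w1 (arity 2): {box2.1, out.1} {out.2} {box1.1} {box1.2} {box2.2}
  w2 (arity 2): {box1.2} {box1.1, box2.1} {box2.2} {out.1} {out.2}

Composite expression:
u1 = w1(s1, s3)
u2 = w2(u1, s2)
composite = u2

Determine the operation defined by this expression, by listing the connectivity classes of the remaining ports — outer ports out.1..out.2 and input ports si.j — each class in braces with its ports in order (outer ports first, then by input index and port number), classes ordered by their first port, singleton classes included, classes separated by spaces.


{out.1} {out.2} {s1.1} {s1.2} {s2.1, s3.1} {s2.2} {s3.2}

Reachability decides: close wires over w2-identified ports.
composing w1 on (s1, s3), with out.j its own outer ports: {out.1, s3.1} {out.2} {s1.1} {s1.2} {s3.2}
composing w2 on (s1, s3, s2), with out.j its own outer ports: {out.1} {out.2} {s1.1} {s1.2} {s2.1, s3.1} {s2.2} {s3.2}


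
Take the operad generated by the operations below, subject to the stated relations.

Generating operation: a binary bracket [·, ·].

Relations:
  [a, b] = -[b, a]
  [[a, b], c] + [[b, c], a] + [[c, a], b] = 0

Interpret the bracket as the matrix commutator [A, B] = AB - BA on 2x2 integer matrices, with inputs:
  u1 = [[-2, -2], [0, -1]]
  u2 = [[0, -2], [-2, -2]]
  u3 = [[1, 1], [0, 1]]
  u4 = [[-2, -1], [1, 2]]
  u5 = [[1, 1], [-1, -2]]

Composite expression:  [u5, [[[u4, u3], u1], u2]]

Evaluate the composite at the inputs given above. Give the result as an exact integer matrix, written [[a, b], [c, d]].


[u4, u3] = [[-1, -4], [0, 1]]
[[u4, u3], u1] = [[0, 0], [0, 0]]
[[[u4, u3], u1], u2] = [[0, 0], [0, 0]]
[u5, [[[u4, u3], u1], u2]] = [[0, 0], [0, 0]]

[[0, 0], [0, 0]]


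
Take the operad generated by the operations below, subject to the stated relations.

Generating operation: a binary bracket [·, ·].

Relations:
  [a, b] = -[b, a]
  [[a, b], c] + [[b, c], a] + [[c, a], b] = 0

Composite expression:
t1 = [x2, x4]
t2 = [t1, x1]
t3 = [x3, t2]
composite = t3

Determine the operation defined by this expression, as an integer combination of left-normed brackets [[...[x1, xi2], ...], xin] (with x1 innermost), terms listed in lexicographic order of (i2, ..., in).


[[[x1, x2], x4], x3] - [[[x1, x4], x2], x3]


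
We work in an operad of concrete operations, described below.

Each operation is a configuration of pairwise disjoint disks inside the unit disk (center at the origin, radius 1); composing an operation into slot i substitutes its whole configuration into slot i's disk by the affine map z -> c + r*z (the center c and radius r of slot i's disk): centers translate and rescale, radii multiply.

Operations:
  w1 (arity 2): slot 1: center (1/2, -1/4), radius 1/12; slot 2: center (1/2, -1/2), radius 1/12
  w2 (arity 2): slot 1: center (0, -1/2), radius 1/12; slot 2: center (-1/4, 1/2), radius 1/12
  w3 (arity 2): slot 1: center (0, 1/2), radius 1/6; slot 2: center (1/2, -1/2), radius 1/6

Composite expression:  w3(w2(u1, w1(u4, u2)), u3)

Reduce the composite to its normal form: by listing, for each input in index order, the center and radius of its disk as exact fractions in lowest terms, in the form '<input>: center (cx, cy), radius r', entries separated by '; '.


u1: center (0, 5/12), radius 1/72; u2: center (-5/144, 83/144), radius 1/864; u3: center (1/2, -1/2), radius 1/6; u4: center (-5/144, 167/288), radius 1/864

Below w3, radii multiply path by path; the u-disk centers shift.
u1: after 2 affine steps, its disk has center (0, 5/12), radius 1/72
u4: after 3 affine steps, its disk has center (-5/144, 167/288), radius 1/864
u2: after 3 affine steps, its disk has center (-5/144, 83/144), radius 1/864
u3: after 1 affine step, its disk has center (1/2, -1/2), radius 1/6


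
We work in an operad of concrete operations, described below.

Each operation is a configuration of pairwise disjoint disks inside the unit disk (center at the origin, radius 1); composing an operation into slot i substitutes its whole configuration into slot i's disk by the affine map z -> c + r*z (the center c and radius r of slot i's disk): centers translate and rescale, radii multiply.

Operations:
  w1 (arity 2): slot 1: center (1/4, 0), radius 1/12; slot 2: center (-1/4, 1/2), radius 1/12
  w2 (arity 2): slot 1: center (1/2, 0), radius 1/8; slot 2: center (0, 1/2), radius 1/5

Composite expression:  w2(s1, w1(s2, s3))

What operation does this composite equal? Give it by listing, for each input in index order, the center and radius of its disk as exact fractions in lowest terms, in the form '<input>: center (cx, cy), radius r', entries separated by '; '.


s1: center (1/2, 0), radius 1/8; s2: center (1/20, 1/2), radius 1/60; s3: center (-1/20, 3/5), radius 1/60

Below w2, radii multiply path by path; the s-disk centers shift.
s1 passes through 1 substitution, ending at center (1/2, 0), radius 1/8
s2 passes through 2 substitutions, ending at center (1/20, 1/2), radius 1/60
s3 passes through 2 substitutions, ending at center (-1/20, 3/5), radius 1/60


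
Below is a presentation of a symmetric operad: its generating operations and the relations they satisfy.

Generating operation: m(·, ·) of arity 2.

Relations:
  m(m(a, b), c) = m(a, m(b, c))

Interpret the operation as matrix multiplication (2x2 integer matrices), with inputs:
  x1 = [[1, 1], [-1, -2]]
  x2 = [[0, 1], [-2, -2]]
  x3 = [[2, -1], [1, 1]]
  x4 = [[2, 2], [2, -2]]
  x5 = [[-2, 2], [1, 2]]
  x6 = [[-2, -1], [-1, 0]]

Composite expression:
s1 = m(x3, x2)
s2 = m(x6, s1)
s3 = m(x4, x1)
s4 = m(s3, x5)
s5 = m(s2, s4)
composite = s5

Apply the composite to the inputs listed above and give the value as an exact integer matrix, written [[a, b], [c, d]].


m(x3, x2) = [[2, 4], [-2, -1]]
m(x6, m(x3, x2)) = [[-2, -7], [-2, -4]]
m(x4, x1) = [[0, -2], [4, 6]]
m(m(x4, x1), x5) = [[-2, -4], [-2, 20]]
m(m(x6, m(x3, x2)), m(m(x4, x1), x5)) = [[18, -132], [12, -72]]

[[18, -132], [12, -72]]


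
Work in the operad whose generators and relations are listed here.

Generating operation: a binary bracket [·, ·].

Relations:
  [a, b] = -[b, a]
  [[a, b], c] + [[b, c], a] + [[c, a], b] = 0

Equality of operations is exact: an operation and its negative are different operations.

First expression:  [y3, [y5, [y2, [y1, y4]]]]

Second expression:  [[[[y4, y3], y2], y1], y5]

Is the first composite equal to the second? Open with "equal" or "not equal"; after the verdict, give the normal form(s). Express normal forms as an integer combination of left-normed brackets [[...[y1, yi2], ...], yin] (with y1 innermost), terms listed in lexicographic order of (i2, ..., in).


In normal form, the first expression is -[[[[y1, y4], y2], y5], y3]
In normal form, the second expression is -[[[[y1, y2], y3], y4], y5] + [[[[y1, y2], y4], y3], y5] + [[[[y1, y3], y4], y2], y5] - [[[[y1, y4], y3], y2], y5]
Distinct normal forms: not equal.

not equal; the first gives -[[[[y1, y4], y2], y5], y3] and the second -[[[[y1, y2], y3], y4], y5] + [[[[y1, y2], y4], y3], y5] + [[[[y1, y3], y4], y2], y5] - [[[[y1, y4], y3], y2], y5]


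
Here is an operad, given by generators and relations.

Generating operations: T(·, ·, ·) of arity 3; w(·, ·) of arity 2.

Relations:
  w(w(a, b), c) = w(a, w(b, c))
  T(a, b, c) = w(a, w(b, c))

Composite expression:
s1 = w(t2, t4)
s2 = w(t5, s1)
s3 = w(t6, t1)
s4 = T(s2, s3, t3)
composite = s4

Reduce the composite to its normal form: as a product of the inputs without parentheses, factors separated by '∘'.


t5 ∘ t2 ∘ t4 ∘ t6 ∘ t1 ∘ t3


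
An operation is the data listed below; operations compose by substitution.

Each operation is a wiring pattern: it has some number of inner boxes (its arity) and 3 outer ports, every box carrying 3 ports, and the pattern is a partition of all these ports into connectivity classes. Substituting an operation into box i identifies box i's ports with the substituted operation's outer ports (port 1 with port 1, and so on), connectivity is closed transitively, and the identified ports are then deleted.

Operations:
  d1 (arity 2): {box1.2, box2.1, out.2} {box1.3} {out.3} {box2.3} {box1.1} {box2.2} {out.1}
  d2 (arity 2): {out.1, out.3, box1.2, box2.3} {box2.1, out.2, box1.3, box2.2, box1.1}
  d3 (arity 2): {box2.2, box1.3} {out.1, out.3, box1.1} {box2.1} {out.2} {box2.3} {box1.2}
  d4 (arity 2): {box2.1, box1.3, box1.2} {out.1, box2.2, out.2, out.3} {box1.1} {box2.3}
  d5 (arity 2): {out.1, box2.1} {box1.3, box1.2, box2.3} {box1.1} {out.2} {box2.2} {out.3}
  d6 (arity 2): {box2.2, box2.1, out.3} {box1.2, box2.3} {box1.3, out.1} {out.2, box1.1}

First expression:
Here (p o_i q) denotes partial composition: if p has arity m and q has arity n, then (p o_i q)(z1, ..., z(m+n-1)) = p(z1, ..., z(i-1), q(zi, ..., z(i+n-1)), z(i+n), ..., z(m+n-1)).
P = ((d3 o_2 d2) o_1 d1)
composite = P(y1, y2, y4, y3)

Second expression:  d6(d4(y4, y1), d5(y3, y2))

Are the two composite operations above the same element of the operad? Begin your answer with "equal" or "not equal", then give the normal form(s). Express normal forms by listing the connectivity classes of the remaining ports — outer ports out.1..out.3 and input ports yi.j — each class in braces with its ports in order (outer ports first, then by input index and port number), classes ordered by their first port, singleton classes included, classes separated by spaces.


not equal: they reduce to {out.1, out.3} {out.2} {y1.1} {y1.2, y2.1} {y1.3} {y2.2} {y2.3} {y3.1, y3.2, y4.1, y4.3} {y3.3, y4.2} and {out.1, out.2, y1.2} {out.3, y2.1} {y1.1, y4.2, y4.3} {y1.3} {y2.2} {y2.3, y3.2, y3.3} {y3.1} {y4.1}


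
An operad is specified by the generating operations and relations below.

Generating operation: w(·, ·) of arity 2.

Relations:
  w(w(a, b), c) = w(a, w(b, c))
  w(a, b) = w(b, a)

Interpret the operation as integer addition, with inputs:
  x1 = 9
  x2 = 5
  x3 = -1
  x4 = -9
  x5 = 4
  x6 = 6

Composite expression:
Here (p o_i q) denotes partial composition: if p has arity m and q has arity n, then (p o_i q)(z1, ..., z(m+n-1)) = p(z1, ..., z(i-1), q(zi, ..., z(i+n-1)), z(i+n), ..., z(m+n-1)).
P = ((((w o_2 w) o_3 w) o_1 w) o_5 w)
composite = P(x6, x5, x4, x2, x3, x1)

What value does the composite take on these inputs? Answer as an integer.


w(x6, x5) = 10
w(x3, x1) = 8
w(x2, w(x3, x1)) = 13
w(x4, w(x2, w(x3, x1))) = 4
w(w(x6, x5), w(x4, w(x2, w(x3, x1)))) = 14

14


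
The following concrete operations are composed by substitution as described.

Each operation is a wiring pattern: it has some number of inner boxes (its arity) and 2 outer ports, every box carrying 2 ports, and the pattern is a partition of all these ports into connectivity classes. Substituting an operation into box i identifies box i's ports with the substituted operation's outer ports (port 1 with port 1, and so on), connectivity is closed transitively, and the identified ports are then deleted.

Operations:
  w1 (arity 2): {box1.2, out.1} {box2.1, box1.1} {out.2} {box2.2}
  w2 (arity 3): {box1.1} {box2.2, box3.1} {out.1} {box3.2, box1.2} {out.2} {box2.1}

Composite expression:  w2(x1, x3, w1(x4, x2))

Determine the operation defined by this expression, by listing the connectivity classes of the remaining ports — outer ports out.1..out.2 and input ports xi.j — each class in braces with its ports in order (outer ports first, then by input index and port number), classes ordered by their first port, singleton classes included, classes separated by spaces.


{out.1} {out.2} {x1.1} {x1.2} {x2.1, x4.1} {x2.2} {x3.1} {x3.2, x4.2}

Substituting into w2 glues patterns; closure does the rest.
the subtree at w1 composes to {out.1, x4.2} {out.2} {x2.1, x4.1} {x2.2} on (x4, x2); out.j = own outer ports
the subtree at w2 composes to {out.1} {out.2} {x1.1} {x1.2} {x2.1, x4.1} {x2.2} {x3.1} {x3.2, x4.2} on (x1, x3, x4, x2); out.j = own outer ports


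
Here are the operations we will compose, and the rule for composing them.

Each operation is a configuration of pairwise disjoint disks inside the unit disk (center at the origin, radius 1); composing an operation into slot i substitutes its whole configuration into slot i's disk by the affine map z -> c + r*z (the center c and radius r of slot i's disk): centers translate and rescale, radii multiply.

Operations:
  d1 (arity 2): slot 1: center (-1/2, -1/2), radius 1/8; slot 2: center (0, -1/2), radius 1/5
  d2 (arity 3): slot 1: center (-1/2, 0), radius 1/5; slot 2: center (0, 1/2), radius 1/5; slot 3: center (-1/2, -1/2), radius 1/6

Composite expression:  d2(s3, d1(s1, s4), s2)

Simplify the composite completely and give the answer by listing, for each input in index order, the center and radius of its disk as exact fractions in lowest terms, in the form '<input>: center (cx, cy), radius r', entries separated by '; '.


Nesting under d2 composes maps z -> c + r*z down each s-path.
input s3: composing its 1 substitution step yields center (-1/2, 0), radius 1/5
input s1: composing its 2 substitution steps yields center (-1/10, 2/5), radius 1/40
input s4: composing its 2 substitution steps yields center (0, 2/5), radius 1/25
input s2: composing its 1 substitution step yields center (-1/2, -1/2), radius 1/6

s1: center (-1/10, 2/5), radius 1/40; s2: center (-1/2, -1/2), radius 1/6; s3: center (-1/2, 0), radius 1/5; s4: center (0, 2/5), radius 1/25
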